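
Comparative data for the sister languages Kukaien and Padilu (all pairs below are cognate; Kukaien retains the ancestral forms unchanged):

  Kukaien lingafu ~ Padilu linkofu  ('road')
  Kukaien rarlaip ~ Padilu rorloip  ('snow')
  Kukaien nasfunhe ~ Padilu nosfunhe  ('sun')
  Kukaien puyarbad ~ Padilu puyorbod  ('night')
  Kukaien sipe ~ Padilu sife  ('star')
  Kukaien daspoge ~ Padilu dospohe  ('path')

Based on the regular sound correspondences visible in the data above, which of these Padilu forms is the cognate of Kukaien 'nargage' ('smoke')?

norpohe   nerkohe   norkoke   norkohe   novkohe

rarlaip ~ rorloip, puyarbad ~ puyorbod — Kukaien a corresponds to Padilu o after a consonant, before r.
lingafu ~ linkofu — Kukaien g corresponds to Padilu k after a consonant, before a back vowel.
nasfunhe ~ nosfunhe, puyarbad ~ puyorbod — Kukaien a corresponds to Padilu o after a consonant, before a consonant other than r, m, n, p, b, f, v.
daspoge ~ dospohe — Kukaien g corresponds to Padilu h between vowels (before a front vowel).
Applying these to Kukaien 'nargage':
  nargage → norgage   (a→o after a consonant, before r)
  norgage → norkage   (g→k after a consonant, before a back vowel)
  norkage → norkoge   (a→o after a consonant, before a consonant other than r, m, n, p, b, f, v)
  norkoge → norkohe   (g→h between vowels (before a front vowel))
So the Padilu cognate is 'norkohe'.

norkohe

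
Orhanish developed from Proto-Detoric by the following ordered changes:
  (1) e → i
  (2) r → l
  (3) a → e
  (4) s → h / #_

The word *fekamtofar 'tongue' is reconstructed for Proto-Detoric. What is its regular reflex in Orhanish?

Orhanish: start from *fekamtofar.
  rule 1 (vowel merger): fekamtofar → fikamtofar
  rule 2 (unconditioned shift): fikamtofar → fikamtofal
  rule 3 (vowel merger): fikamtofal → fikemtofel
  rule 4: no change — fikemtofel
  ⇒ Orhanish fikemtofel

fikemtofel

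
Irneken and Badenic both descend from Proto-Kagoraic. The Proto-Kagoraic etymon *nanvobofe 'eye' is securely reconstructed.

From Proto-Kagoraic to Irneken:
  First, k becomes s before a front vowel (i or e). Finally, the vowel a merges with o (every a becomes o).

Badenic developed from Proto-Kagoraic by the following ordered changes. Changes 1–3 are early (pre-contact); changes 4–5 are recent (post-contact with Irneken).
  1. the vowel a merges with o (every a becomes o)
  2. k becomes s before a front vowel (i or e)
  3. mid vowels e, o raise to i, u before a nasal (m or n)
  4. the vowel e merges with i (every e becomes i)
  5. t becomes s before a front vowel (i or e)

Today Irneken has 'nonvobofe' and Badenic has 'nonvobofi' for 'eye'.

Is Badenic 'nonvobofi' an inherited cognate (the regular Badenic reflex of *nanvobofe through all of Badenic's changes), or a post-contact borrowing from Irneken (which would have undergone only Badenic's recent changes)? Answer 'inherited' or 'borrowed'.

borrowed

If inherited, *nanvobofe would pass through all of Badenic's changes:
Badenic: *nanvobofe
  nanvobofe → nonvobofe   [vowel merger]
  nonvobofe (rule 2 does not apply)
  nonvobofe → nunvobofe   [pre-nasal raising]
  nunvobofe → nunvobofi   [vowel merger]
  nunvobofi (rule 5 does not apply)
  giving Badenic nunvobofi.
If borrowed from Irneken 'nonvobofe' after the early changes, it would undergo only the recent ones:
  rule 4 (vowel merger): nonvobofe → nonvobofi
  rule 5 (palatalisation): no change (nonvobofi)
  ⇒ as a loan: nonvobofi
Badenic 'nonvobofi' matches the loan outcome 'nonvobofi', not the inherited 'nunvobofi' — it skipped the early Badenic changes, so it was borrowed from Irneken.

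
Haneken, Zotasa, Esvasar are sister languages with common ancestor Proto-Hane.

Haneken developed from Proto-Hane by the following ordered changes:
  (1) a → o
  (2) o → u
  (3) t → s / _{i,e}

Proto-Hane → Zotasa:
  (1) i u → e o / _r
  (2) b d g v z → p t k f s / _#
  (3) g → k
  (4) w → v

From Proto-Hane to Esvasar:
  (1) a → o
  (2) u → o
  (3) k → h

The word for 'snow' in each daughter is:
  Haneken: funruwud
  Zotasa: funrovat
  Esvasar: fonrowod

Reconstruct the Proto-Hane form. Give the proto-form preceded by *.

Position 7: Haneken has u, Zotasa has a, Esvasar has o. Zotasa preserves a here (none of its changes turn any other segment into a), so the proto-segment is *a.
Position 8: Haneken has d, Zotasa has t, Esvasar has d. Haneken preserves d here (none of its changes turn any other segment into d), so the proto-segment is *d.
Verify the candidate proto-form against each daughter:
Haneken: *funrowad
  funrowad → funrowod   [vowel merger]
  funrowod → funruwud   [vowel merger]
  funruwud (rule 3 does not apply)
  giving Haneken funruwud.
Zotasa: *funrowad
  funrowad (rule 1 does not apply)
  funrowad → funrowat   [final devoicing]
  funrowat (rule 3 does not apply)
  funrowat → funrovat   [unconditioned shift]
  giving Zotasa funrovat.
Esvasar: *funrowad > funrowod > fonrowod  (by vowel merger, vowel merger)
Only *funrowad yields all of Haneken funruwud, Zotasa funrovat, Esvasar fonrowod.

*funrowad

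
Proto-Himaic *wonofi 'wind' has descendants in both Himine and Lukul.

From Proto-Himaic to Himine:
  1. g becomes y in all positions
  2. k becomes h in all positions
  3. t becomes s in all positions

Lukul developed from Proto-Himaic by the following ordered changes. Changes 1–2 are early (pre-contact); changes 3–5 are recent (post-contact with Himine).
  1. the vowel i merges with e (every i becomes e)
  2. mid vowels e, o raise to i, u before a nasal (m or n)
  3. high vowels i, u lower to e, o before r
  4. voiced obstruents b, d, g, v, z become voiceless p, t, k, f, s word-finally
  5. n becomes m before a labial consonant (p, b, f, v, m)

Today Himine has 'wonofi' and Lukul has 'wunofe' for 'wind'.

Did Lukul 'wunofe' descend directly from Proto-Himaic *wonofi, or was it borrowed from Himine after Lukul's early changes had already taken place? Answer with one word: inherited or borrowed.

inherited

If inherited, *wonofi would pass through all of Lukul's changes:
Lukul: start from *wonofi.
  rule 1 (vowel merger): wonofi → wonofe
  rule 2 (pre-nasal raising): wonofe → wunofe
  rule 3: no change — wunofe
  rule 4: no change — wunofe
  rule 5: no change — wunofe
  ⇒ Lukul wunofe
If borrowed from Himine 'wonofi' after the early changes, it would undergo only the recent ones:
  rule 3 (pre-rhotic lowering): no change (wonofi)
  rule 4 (final devoicing): no change (wonofi)
  rule 5 (nasal place assimilation): no change (wonofi)
  ⇒ as a loan: wonofi
Lukul 'wunofe' matches the inherited outcome exactly, so it is an inherited cognate, not a loan.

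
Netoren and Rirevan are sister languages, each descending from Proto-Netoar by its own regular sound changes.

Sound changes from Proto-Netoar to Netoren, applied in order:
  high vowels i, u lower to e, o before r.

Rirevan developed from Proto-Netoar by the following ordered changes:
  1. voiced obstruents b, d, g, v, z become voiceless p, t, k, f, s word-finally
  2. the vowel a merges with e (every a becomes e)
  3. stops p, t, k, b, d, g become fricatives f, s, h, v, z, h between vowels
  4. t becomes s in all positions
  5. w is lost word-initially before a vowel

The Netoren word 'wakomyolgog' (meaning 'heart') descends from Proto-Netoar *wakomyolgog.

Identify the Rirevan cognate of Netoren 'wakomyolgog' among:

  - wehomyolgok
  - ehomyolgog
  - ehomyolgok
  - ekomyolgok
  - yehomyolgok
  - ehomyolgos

Rirevan: *wakomyolgog
  wakomyolgog → wakomyolgok   [final devoicing]
  wakomyolgok → wekomyolgok   [vowel merger]
  wekomyolgok → wehomyolgok   [intervocalic lenition]
  wehomyolgok (rule 4 does not apply)
  wehomyolgok → ehomyolgok   [glide loss]
  giving Rirevan ehomyolgok.
The other candidates each miss or misapply at least one Rirevan change.

ehomyolgok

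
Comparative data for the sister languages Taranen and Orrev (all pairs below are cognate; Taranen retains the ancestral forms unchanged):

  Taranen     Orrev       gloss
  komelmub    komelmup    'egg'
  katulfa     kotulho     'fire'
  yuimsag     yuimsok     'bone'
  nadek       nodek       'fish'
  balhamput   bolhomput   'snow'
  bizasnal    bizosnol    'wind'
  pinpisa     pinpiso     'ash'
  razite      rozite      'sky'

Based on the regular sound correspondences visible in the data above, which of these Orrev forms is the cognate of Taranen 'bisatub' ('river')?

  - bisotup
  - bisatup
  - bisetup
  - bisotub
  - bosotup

bisotup

katulfa ~ kotulho, yuimsag ~ yuimsok — Taranen a corresponds to Orrev o after a consonant, before a consonant other than r, m, n, p, b, f, v.
komelmub ~ komelmup — Taranen b corresponds to Orrev p word-finally.
Applying these to Taranen 'bisatub':
  bisatub → bisotub   (a→o after a consonant, before a consonant other than r, m, n, p, b, f, v)
  bisotub → bisotup   (b→p word-finally)
So the Orrev cognate is 'bisotup'.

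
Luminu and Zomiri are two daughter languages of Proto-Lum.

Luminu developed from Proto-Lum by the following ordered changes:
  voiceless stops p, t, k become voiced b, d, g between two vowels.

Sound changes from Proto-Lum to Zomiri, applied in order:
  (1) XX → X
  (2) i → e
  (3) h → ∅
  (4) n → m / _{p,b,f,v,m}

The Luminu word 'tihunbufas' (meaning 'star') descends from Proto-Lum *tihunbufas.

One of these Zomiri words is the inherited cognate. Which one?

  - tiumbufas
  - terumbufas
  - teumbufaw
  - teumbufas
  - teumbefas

teumbufas

Zomiri: *tihunbufas
  tihunbufas (rule 1 does not apply)
  tihunbufas → tehunbufas   [vowel merger]
  tehunbufas → teunbufas   [h-loss]
  teunbufas → teumbufas   [nasal place assimilation]
  giving Zomiri teumbufas.
The other candidates each miss or misapply at least one Zomiri change.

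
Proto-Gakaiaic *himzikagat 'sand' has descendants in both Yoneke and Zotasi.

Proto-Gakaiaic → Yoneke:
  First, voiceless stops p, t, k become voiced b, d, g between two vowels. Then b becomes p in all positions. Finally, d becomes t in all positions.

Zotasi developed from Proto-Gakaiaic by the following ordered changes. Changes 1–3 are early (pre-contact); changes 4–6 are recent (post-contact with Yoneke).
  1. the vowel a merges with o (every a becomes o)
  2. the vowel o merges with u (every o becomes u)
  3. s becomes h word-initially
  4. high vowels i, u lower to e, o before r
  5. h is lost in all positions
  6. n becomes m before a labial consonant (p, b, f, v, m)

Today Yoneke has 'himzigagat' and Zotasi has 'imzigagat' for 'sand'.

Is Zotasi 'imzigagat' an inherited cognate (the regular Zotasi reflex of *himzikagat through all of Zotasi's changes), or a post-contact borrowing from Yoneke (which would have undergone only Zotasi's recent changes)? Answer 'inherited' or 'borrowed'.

borrowed

If inherited, *himzikagat would pass through all of Zotasi's changes:
Zotasi: start from *himzikagat.
  rule 1 (vowel merger): himzikagat → himzikogot
  rule 2 (vowel merger): himzikogot → himzikugut
  rule 3: no change — himzikugut
  rule 4: no change — himzikugut
  rule 5 (h-loss): himzikugut → imzikugut
  rule 6: no change — imzikugut
  ⇒ Zotasi imzikugut
If borrowed from Yoneke 'himzigagat' after the early changes, it would undergo only the recent ones:
  rule 4 (pre-rhotic lowering): no change (himzigagat)
  rule 5 (h-loss): himzigagat → imzigagat
  rule 6 (nasal place assimilation): no change (imzigagat)
  ⇒ as a loan: imzigagat
Zotasi 'imzigagat' matches the loan outcome 'imzigagat', not the inherited 'imzikugut' — it skipped the early Zotasi changes, so it was borrowed from Yoneke.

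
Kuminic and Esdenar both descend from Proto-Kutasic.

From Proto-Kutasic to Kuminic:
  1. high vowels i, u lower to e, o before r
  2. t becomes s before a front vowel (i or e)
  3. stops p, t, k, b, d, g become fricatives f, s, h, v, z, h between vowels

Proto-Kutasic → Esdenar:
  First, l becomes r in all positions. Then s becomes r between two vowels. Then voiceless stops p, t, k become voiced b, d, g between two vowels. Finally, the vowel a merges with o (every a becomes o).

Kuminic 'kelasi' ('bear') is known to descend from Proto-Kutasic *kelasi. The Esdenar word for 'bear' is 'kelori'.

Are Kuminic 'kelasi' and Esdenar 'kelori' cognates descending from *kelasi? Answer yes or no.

Derive the expected Esdenar reflex of *kelasi:
Esdenar: *kelasi
  kelasi → kerasi   [unconditioned shift]
  kerasi → kerari   [rhotacism]
  kerari (rule 3 does not apply)
  kerari → kerori   [vowel merger]
  giving Esdenar kerori.
The regular Esdenar reflex would be 'kerori', but the attested form is 'kelori'. The correspondence is irregular, so they are not cognates (the Esdenar form has a different source).

no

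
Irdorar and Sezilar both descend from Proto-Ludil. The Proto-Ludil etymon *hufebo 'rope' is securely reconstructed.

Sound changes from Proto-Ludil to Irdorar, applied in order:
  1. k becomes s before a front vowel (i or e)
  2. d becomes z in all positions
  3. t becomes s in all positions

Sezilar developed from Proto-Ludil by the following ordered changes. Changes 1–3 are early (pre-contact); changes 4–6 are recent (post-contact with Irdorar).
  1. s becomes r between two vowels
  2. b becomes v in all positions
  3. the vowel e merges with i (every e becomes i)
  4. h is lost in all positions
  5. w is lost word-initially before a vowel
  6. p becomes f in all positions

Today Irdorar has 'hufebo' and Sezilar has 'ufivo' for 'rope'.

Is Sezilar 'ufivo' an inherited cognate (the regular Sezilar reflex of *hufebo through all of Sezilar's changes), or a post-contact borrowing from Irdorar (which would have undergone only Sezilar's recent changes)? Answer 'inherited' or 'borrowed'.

If inherited, *hufebo would pass through all of Sezilar's changes:
Sezilar: *hufebo
  hufebo (rule 1 does not apply)
  hufebo → hufevo   [unconditioned shift]
  hufevo → hufivo   [vowel merger]
  hufivo → ufivo   [h-loss]
  ufivo (rule 5 does not apply)
  ufivo (rule 6 does not apply)
  giving Sezilar ufivo.
If borrowed from Irdorar 'hufebo' after the early changes, it would undergo only the recent ones:
  rule 4 (h-loss): hufebo → ufebo
  rule 5 (glide loss): no change (ufebo)
  rule 6 (unconditioned shift): no change (ufebo)
  ⇒ as a loan: ufebo
Sezilar 'ufivo' matches the inherited outcome exactly, so it is an inherited cognate, not a loan.

inherited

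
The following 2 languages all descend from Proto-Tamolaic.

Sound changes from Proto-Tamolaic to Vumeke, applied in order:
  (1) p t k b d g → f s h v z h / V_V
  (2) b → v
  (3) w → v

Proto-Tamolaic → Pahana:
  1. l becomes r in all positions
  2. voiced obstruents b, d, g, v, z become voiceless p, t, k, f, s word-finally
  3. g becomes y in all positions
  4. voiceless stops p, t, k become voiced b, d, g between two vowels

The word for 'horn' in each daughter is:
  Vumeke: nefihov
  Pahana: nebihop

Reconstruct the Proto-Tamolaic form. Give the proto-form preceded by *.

Position 7: Vumeke has v, Pahana has p. Taking the neighbouring segments as reconstructed: Vumeke v could go back to *b or *v or *w; Pahana p could go back to *p or *b — the one source consistent with every daughter is *b.
Position 3: Vumeke has f, Pahana has b. Taking the neighbouring segments as reconstructed: Vumeke f could go back to *p or *f; Pahana b could go back to *p or *b — the one source consistent with every daughter is *p.
Continuing position by position gives *nepihob; check it forward:
Vumeke: start from *nepihob.
  rule 1 (intervocalic lenition): nepihob → nefihob
  rule 2 (unconditioned shift): nefihob → nefihov
  rule 3: no change — nefihov
  ⇒ Vumeke nefihov
Pahana: *nepihob > nepihop > nebihop  (by final devoicing, intervocalic voicing)
No other proto-form is consistent with every reflex, so the reconstruction is *nepihob.

*nepihob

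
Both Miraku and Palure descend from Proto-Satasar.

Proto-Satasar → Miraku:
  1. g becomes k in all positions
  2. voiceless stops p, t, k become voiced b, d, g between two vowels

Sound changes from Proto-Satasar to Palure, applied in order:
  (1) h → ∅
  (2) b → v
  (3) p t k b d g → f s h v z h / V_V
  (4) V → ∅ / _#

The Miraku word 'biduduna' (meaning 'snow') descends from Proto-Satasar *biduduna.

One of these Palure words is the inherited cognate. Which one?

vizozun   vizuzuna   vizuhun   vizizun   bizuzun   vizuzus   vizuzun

vizuzun

Palure: *biduduna
  biduduna (rule 1 does not apply)
  biduduna → viduduna   [unconditioned shift]
  viduduna → vizuzuna   [intervocalic lenition]
  vizuzuna → vizuzun   [apocope]
  giving Palure vizuzun.
The other candidates each miss or misapply at least one Palure change.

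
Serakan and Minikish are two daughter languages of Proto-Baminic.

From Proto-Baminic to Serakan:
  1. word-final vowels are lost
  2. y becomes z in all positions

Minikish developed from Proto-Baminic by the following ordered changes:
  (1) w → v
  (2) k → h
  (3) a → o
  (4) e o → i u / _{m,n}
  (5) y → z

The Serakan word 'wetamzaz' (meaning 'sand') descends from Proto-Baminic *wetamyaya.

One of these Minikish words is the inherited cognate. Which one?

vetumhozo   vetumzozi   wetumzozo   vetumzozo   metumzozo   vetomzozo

vetumzozo

Minikish: *wetamyaya > vetamyaya > vetomyoyo > vetumyoyo > vetumzozo  (by unconditioned shift, vowel merger, pre-nasal raising, unconditioned shift)
The other candidates each miss or misapply at least one Minikish change.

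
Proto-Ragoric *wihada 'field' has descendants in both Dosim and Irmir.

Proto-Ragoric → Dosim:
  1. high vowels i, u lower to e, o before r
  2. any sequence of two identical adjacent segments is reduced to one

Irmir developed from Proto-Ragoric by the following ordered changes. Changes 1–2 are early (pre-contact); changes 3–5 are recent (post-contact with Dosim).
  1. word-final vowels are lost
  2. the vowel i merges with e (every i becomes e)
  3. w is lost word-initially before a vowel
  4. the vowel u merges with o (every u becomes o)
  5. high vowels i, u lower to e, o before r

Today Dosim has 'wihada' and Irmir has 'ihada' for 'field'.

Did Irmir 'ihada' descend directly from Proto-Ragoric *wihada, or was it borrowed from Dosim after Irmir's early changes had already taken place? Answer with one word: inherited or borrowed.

If inherited, *wihada would pass through all of Irmir's changes:
Irmir: *wihada > wihad > wehad > ehad  (by apocope, vowel merger, glide loss)
If borrowed from Dosim 'wihada' after the early changes, it would undergo only the recent ones:
  rule 3 (glide loss): wihada → ihada
  rule 4 (vowel merger): no change (ihada)
  rule 5 (pre-rhotic lowering): no change (ihada)
  ⇒ as a loan: ihada
Irmir 'ihada' matches the loan outcome 'ihada', not the inherited 'ehad' — it skipped the early Irmir changes, so it was borrowed from Dosim.

borrowed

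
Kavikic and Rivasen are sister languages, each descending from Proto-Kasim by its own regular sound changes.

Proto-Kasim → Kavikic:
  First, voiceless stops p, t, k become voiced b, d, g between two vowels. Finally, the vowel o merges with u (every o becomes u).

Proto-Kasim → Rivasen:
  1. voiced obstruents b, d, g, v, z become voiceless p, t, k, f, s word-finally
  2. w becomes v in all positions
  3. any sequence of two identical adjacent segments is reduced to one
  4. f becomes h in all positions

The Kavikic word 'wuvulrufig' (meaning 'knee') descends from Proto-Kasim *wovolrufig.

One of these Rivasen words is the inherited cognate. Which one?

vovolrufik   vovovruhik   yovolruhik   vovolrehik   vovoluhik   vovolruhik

Rivasen: start from *wovolrufig.
  rule 1 (final devoicing): wovolrufig → wovolrufik
  rule 2 (unconditioned shift): wovolrufik → vovolrufik
  rule 3: no change — vovolrufik
  rule 4 (unconditioned shift): vovolrufik → vovolruhik
  ⇒ Rivasen vovolruhik
The other candidates each miss or misapply at least one Rivasen change.

vovolruhik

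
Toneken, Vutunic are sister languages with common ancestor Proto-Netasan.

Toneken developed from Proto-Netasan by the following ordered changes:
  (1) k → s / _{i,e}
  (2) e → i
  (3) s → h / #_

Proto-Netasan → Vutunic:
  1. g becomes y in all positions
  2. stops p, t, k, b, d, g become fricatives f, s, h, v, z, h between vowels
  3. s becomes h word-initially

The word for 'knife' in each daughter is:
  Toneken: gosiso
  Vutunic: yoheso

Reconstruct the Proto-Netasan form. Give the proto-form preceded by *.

Position 1: Toneken has g, Vutunic has y. Toneken preserves g here (none of its changes turn any other segment into g), so the proto-segment is *g.
Position 4: Toneken has i, Vutunic has e. Vutunic preserves e here (none of its changes turn any other segment into e), so the proto-segment is *e.
Position 3: Toneken has s, Vutunic has h. Taking the neighbouring segments as reconstructed: Toneken s could go back to *k or *s; Vutunic h could go back to *k or *h — the one source consistent with every daughter is *k.
Verify the candidate proto-form against each daughter:
Toneken: *gokeso
  gokeso → goseso   [palatalisation]
  goseso → gosiso   [vowel merger]
  gosiso (rule 3 does not apply)
  giving Toneken gosiso.
Vutunic: *gokeso
  gokeso → yokeso   [unconditioned shift]
  yokeso → yoheso   [intervocalic lenition]
  yoheso (rule 3 does not apply)
  giving Vutunic yoheso.
No other proto-form is consistent with every reflex, so the reconstruction is *gokeso.

*gokeso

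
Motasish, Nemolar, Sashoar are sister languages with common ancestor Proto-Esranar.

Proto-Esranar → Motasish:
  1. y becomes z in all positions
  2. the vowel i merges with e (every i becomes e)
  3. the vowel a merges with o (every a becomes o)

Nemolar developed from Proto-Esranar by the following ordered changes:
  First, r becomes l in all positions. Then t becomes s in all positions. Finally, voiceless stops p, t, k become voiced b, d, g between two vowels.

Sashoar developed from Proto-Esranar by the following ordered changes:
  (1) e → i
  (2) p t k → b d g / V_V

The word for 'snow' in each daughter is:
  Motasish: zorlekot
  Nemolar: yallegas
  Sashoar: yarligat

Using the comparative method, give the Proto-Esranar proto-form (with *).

Position 8: Motasish has t, Nemolar has s, Sashoar has t. Motasish preserves t here (none of its changes turn any other segment into t), so the proto-segment is *t.
Position 7: Motasish has o, Nemolar has a, Sashoar has a. Nemolar preserves a here (none of its changes turn any other segment into a), so the proto-segment is *a.
Verify the candidate proto-form against each daughter:
Motasish: *yarlekat
  yarlekat → zarlekat   [unconditioned shift]
  zarlekat (rule 2 does not apply)
  zarlekat → zorlekot   [vowel merger]
  giving Motasish zorlekot.
Nemolar: *yarlekat
  yarlekat → yallekat   [unconditioned shift]
  yallekat → yallekas   [unconditioned shift]
  yallekas → yallegas   [intervocalic voicing]
  giving Nemolar yallegas.
Sashoar: *yarlekat > yarlikat > yarligat  (by vowel merger, intervocalic voicing)
No other proto-form is consistent with every reflex, so the reconstruction is *yarlekat.

*yarlekat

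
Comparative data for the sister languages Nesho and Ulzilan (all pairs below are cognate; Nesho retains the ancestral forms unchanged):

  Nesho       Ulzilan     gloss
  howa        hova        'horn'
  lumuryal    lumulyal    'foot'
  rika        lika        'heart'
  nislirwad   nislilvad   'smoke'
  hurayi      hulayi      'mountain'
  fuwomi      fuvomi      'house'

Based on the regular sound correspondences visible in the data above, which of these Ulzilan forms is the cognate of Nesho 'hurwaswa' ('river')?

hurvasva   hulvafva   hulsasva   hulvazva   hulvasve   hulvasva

hulvasva

lumuryal ~ lumulyal, nislirwad ~ nislilvad — Nesho r corresponds to Ulzilan l after a vowel, before a consonant other than r, m, n, p, b, f, v.
nislirwad ~ nislilvad — Nesho w corresponds to Ulzilan v after a consonant, before a back vowel.
Applying these to Nesho 'hurwaswa':
  hurwaswa → hulwaswa   (r→l after a vowel, before a consonant other than r, m, n, p, b, f, v)
  hulwaswa → hulvaswa   (w→v after a consonant, before a back vowel)
  hulvaswa → hulvasva   (w→v after a consonant, before a back vowel)
So the Ulzilan cognate is 'hulvasva'.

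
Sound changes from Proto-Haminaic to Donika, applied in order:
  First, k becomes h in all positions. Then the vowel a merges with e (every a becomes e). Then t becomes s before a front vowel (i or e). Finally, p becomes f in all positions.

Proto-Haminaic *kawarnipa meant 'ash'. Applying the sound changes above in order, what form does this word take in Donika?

Donika: *kawarnipa > hawarnipa > hewernipe > hewernife  (by unconditioned shift, vowel merger, unconditioned shift)

hewernife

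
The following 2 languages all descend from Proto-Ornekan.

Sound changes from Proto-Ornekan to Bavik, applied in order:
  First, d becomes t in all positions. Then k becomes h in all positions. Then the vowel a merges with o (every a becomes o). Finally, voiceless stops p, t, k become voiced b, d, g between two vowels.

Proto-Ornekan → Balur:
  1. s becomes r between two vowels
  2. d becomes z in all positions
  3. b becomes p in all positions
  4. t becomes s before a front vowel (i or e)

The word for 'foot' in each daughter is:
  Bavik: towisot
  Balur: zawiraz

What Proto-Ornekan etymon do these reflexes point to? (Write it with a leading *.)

Position 7: Bavik has t, Balur has z. Taking the neighbouring segments as reconstructed: Bavik t could go back to *t or *d; Balur z could go back to *d or *z — the one source consistent with every daughter is *d.
Position 6: Bavik has o, Balur has a. Balur preserves a here (none of its changes turn any other segment into a), so the proto-segment is *a.
Continuing position by position gives *dawisad; check it forward:
Bavik: *dawisad
  dawisad → tawisat   [unconditioned shift]
  tawisat (rule 2 does not apply)
  tawisat → towisot   [vowel merger]
  towisot (rule 4 does not apply)
  giving Bavik towisot.
Balur: *dawisad > dawirad > zawiraz  (by rhotacism, unconditioned shift)
*dawisad is the unique common source.

*dawisad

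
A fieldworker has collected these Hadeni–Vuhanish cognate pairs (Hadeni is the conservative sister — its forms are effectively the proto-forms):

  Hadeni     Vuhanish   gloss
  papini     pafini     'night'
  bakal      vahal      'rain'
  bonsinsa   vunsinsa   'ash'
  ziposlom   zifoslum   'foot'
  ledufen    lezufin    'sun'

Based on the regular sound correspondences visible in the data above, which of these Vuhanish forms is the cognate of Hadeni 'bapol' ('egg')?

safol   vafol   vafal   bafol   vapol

bakal ~ vahal — Hadeni b corresponds to Vuhanish v word-initially before a back vowel.
ziposlom ~ zifoslum — Hadeni p corresponds to Vuhanish f between vowels (before a back vowel).
Applying these to Hadeni 'bapol':
  bapol → vapol   (b→v word-initially before a back vowel)
  vapol → vafol   (p→f between vowels (before a back vowel))
So the Vuhanish cognate is 'vafol'.

vafol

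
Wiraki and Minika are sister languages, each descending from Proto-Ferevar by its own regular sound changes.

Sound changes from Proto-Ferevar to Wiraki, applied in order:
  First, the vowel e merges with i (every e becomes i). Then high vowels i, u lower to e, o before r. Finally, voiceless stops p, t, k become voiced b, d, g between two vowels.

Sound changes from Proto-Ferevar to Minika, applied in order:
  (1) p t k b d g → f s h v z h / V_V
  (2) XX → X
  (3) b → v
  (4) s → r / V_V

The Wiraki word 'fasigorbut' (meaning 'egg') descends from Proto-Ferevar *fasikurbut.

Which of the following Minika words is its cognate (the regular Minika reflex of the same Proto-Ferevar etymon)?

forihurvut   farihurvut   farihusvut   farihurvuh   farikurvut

farihurvut

Minika: *fasikurbut > fasihurbut > fasihurvut > farihurvut  (by intervocalic lenition, unconditioned shift, rhotacism)
Among the options, 'farihurvut' alone shows every Minika change applied in order.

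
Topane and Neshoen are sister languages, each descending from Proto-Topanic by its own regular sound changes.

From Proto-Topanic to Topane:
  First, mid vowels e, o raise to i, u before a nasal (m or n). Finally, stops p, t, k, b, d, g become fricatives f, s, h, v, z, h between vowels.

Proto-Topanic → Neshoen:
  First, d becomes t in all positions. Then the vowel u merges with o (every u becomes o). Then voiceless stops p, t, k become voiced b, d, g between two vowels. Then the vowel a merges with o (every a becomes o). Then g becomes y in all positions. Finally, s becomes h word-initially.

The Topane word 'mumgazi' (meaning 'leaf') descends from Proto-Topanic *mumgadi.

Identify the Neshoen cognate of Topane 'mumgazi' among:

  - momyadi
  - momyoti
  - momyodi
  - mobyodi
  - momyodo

momyodi

Neshoen: start from *mumgadi.
  rule 1 (unconditioned shift): mumgadi → mumgati
  rule 2 (vowel merger): mumgati → momgati
  rule 3 (intervocalic voicing): momgati → momgadi
  rule 4 (vowel merger): momgadi → momgodi
  rule 5 (unconditioned shift): momgodi → momyodi
  rule 6: no change — momyodi
  ⇒ Neshoen momyodi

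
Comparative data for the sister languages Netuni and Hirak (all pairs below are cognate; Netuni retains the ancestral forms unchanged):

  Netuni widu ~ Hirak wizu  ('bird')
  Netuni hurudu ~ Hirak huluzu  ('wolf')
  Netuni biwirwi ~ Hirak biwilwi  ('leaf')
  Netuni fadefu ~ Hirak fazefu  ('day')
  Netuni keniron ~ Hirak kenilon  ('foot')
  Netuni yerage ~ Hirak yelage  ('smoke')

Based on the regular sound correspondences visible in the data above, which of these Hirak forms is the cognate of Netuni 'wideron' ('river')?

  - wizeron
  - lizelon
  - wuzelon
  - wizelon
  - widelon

fadefu ~ fazefu — Netuni d corresponds to Hirak z between vowels (before a front vowel).
keniron ~ kenilon — Netuni r corresponds to Hirak l between vowels (before a back vowel).
Applying these to Netuni 'wideron':
  wideron → wizeron   (d→z between vowels (before a front vowel))
  wizeron → wizelon   (r→l between vowels (before a back vowel))
So the Hirak cognate is 'wizelon'.

wizelon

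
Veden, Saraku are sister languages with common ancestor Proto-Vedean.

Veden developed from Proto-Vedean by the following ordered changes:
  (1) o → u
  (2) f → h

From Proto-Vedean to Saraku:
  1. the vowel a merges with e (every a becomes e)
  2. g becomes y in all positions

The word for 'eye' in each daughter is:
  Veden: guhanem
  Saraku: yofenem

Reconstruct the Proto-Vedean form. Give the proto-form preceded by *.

Position 4: Veden has a, Saraku has e. Veden preserves a here (none of its changes turn any other segment into a), so the proto-segment is *a.
Position 2: Veden has u, Saraku has o. Saraku preserves o here (none of its changes turn any other segment into o), so the proto-segment is *o.
This points to *gofanem. Verify forward in each daughter:
Veden: *gofanem
  gofanem → gufanem   [vowel merger]
  gufanem → guhanem   [unconditioned shift]
  giving Veden guhanem.
Saraku: *gofanem
  gofanem → gofenem   [vowel merger]
  gofenem → yofenem   [unconditioned shift]
  giving Saraku yofenem.
No other proto-form is consistent with every reflex, so the reconstruction is *gofanem.

*gofanem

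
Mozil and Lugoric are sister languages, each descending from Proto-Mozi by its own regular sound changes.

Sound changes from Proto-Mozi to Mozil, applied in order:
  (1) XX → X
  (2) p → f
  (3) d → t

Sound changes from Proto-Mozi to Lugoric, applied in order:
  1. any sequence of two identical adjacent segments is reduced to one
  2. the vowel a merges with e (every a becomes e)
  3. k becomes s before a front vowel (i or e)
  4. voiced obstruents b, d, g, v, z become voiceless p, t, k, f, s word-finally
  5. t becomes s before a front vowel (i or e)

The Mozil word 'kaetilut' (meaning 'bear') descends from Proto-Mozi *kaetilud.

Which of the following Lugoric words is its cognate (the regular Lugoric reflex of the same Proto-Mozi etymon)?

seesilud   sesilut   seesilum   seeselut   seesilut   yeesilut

seesilut

Lugoric: *kaetilud
  kaetilud (rule 1 does not apply)
  kaetilud → keetilud   [vowel merger]
  keetilud → seetilud   [palatalisation]
  seetilud → seetilut   [final devoicing]
  seetilut → seesilut   [palatalisation]
  giving Lugoric seesilut.
Among the options, 'seesilut' alone shows every Lugoric change applied in order.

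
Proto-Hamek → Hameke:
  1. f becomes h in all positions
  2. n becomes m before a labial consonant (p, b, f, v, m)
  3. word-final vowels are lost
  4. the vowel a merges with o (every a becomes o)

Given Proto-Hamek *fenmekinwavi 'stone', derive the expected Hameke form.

Hameke: *fenmekinwavi > henmekinwavi > hemmekinwavi > hemmekinwav > hemmekinwov  (by unconditioned shift, nasal place assimilation, apocope, vowel merger)

hemmekinwov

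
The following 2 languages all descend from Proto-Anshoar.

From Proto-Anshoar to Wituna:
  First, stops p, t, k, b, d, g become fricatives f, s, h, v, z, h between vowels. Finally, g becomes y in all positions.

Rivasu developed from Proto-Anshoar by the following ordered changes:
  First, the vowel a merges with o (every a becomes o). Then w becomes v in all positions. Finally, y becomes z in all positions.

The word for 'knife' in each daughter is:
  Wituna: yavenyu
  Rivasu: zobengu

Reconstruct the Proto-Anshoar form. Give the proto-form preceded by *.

Position 1: Wituna has y, Rivasu has z. Taking the neighbouring segments as reconstructed: Wituna y could go back to *g or *y; Rivasu z could go back to *z or *y — the one source consistent with every daughter is *y.
Position 6: Wituna has y, Rivasu has g. Rivasu preserves g here (none of its changes turn any other segment into g), so the proto-segment is *g.
This points to *yabengu. Verify forward in each daughter:
Wituna: *yabengu
  yabengu → yavengu   [intervocalic lenition]
  yavengu → yavenyu   [unconditioned shift]
  giving Wituna yavenyu.
Rivasu: *yabengu > yobengu > zobengu  (by vowel merger, unconditioned shift)
*yabengu is the unique common source.

*yabengu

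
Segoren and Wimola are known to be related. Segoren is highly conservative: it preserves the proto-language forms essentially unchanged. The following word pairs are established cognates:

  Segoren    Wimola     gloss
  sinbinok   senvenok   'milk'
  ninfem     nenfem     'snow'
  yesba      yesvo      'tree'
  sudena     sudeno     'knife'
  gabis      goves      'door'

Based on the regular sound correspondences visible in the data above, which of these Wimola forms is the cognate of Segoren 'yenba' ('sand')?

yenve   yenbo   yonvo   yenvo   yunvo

yesba ~ yesvo — Segoren b corresponds to Wimola v after a consonant, before a back vowel.
yesba ~ yesvo, sudena ~ sudeno — Segoren a corresponds to Wimola o word-finally.
Applying these to Segoren 'yenba':
  yenba → yenva   (b→v after a consonant, before a back vowel)
  yenva → yenvo   (a→o word-finally)
So the Wimola cognate is 'yenvo'.

yenvo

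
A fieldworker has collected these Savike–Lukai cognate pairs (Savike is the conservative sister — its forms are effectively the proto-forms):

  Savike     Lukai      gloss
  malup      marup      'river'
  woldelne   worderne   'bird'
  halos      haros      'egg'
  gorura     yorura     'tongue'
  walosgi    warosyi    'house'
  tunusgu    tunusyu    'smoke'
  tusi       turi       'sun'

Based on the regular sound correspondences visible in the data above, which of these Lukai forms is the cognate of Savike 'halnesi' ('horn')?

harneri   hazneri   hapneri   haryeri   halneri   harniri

harneri

woldelne ~ worderne — Savike l corresponds to Lukai r after a vowel, before a nasal.
tusi ~ turi — Savike s corresponds to Lukai r between vowels (before a front vowel).
Applying these to Savike 'halnesi':
  halnesi → harnesi   (l→r after a vowel, before a nasal)
  harnesi → harneri   (s→r between vowels (before a front vowel))
So the Lukai cognate is 'harneri'.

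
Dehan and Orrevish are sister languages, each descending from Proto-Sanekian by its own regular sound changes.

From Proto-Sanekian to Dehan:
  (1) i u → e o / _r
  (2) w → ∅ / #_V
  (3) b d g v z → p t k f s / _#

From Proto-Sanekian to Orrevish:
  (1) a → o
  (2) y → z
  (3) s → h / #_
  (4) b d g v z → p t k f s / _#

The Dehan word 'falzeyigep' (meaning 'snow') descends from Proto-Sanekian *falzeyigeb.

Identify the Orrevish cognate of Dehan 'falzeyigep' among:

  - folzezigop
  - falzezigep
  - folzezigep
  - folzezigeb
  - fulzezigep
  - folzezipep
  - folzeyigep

folzezigep

Orrevish: *falzeyigeb
  falzeyigeb → folzeyigeb   [vowel merger]
  folzeyigeb → folzezigeb   [unconditioned shift]
  folzezigeb (rule 3 does not apply)
  folzezigeb → folzezigep   [final devoicing]
  giving Orrevish folzezigep.
Among the options, 'folzezigep' alone shows every Orrevish change applied in order.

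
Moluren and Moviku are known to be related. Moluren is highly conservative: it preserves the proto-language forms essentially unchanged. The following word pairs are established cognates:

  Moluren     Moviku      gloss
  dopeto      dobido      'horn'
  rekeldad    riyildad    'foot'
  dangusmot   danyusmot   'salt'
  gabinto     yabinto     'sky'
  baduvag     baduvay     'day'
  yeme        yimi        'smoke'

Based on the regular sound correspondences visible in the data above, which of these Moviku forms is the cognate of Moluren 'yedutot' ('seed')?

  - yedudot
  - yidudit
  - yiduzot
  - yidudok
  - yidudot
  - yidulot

yidudot

dopeto ~ dobido, rekeldad ~ riyildad — Moluren e corresponds to Moviku i after a consonant, before a consonant other than r, m, n, p, b, f, v.
dopeto ~ dobido — Moluren t corresponds to Moviku d between vowels (before a back vowel).
Applying these to Moluren 'yedutot':
  yedutot → yidutot   (e→i after a consonant, before a consonant other than r, m, n, p, b, f, v)
  yidutot → yidudot   (t→d between vowels (before a back vowel))
So the Moviku cognate is 'yidudot'.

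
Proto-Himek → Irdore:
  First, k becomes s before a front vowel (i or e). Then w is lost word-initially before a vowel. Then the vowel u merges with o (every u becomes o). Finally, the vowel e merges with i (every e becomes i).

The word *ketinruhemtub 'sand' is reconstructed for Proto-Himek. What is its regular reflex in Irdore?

Irdore: start from *ketinruhemtub.
  rule 1 (palatalisation): ketinruhemtub → setinruhemtub
  rule 2: no change — setinruhemtub
  rule 3 (vowel merger): setinruhemtub → setinrohemtob
  rule 4 (vowel merger): setinrohemtob → sitinrohimtob
  ⇒ Irdore sitinrohimtob

sitinrohimtob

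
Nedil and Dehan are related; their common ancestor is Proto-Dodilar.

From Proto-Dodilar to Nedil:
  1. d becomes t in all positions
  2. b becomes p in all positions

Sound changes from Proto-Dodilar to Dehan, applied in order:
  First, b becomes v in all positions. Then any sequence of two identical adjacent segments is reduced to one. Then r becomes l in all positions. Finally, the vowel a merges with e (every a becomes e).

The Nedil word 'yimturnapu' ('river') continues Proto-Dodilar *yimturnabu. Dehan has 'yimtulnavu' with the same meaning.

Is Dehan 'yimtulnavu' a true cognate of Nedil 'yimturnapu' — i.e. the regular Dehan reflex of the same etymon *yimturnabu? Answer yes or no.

Derive the expected Dehan reflex of *yimturnabu:
Dehan: start from *yimturnabu.
  rule 1 (unconditioned shift): yimturnabu → yimturnavu
  rule 2: no change — yimturnavu
  rule 3 (unconditioned shift): yimturnavu → yimtulnavu
  rule 4 (vowel merger): yimtulnavu → yimtulnevu
  ⇒ Dehan yimtulnevu
The regular Dehan reflex would be 'yimtulnevu', but the attested form is 'yimtulnavu'. The correspondence is irregular, so they are not cognates (the Dehan form has a different source).

no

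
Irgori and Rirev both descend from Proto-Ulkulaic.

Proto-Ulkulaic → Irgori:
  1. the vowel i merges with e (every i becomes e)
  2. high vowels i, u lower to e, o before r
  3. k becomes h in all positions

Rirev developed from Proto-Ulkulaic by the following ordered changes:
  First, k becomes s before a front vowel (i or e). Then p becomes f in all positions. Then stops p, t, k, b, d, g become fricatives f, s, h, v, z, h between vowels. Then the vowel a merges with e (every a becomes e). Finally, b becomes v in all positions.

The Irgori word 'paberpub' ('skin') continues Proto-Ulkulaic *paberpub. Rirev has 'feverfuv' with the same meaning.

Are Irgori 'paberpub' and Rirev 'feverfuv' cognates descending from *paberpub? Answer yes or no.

yes

Derive the expected Rirev reflex of *paberpub:
Rirev: *paberpub > faberfub > faverfub > feverfub > feverfuv  (by unconditioned shift, intervocalic lenition, vowel merger, unconditioned shift)
Rirev 'feverfuv' matches the regular reflex exactly, so the pair is cognate.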